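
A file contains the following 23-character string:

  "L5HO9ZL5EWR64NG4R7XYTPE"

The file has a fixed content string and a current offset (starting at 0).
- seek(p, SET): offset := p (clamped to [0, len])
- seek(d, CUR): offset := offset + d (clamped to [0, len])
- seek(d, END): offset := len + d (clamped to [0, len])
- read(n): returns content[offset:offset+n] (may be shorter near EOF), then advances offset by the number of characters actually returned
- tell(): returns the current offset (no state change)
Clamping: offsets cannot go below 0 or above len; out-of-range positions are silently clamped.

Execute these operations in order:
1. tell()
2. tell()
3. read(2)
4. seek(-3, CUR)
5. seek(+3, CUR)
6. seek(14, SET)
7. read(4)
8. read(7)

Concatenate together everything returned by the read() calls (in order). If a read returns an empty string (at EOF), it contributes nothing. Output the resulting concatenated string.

After 1 (tell()): offset=0
After 2 (tell()): offset=0
After 3 (read(2)): returned 'L5', offset=2
After 4 (seek(-3, CUR)): offset=0
After 5 (seek(+3, CUR)): offset=3
After 6 (seek(14, SET)): offset=14
After 7 (read(4)): returned 'G4R7', offset=18
After 8 (read(7)): returned 'XYTPE', offset=23

Answer: L5G4R7XYTPE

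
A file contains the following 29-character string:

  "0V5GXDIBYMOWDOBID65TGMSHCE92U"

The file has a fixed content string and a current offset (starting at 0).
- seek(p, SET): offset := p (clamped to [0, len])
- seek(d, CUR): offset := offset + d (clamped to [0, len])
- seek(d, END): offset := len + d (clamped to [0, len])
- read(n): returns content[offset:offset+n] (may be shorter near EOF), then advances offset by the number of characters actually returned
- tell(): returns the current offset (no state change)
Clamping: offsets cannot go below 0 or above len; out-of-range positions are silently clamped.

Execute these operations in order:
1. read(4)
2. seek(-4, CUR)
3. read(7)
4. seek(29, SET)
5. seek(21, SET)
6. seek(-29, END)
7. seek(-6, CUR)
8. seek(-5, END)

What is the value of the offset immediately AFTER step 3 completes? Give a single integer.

Answer: 7

Derivation:
After 1 (read(4)): returned '0V5G', offset=4
After 2 (seek(-4, CUR)): offset=0
After 3 (read(7)): returned '0V5GXDI', offset=7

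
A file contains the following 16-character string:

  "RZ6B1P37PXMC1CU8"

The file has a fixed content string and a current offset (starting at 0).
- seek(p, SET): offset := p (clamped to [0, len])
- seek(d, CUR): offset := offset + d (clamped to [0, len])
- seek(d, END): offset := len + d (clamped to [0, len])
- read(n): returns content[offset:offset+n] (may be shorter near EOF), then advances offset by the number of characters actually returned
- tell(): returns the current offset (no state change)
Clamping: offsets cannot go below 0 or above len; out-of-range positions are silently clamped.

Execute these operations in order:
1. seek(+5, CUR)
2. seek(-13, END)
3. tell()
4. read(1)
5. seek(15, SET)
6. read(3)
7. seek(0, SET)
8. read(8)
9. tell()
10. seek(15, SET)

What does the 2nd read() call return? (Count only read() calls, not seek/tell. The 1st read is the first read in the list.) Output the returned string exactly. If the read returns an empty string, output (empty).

After 1 (seek(+5, CUR)): offset=5
After 2 (seek(-13, END)): offset=3
After 3 (tell()): offset=3
After 4 (read(1)): returned 'B', offset=4
After 5 (seek(15, SET)): offset=15
After 6 (read(3)): returned '8', offset=16
After 7 (seek(0, SET)): offset=0
After 8 (read(8)): returned 'RZ6B1P37', offset=8
After 9 (tell()): offset=8
After 10 (seek(15, SET)): offset=15

Answer: 8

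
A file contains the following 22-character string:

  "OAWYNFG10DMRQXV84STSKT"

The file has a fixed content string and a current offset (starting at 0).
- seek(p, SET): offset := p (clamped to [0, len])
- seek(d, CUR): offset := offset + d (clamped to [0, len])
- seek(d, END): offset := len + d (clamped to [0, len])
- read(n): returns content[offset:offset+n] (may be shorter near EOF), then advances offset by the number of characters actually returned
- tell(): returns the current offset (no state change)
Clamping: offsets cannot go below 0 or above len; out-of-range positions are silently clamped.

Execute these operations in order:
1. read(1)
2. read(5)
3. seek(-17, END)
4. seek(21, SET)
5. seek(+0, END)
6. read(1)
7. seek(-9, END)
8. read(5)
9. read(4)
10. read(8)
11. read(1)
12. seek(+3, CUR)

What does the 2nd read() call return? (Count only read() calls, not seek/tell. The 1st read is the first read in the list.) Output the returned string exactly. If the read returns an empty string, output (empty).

After 1 (read(1)): returned 'O', offset=1
After 2 (read(5)): returned 'AWYNF', offset=6
After 3 (seek(-17, END)): offset=5
After 4 (seek(21, SET)): offset=21
After 5 (seek(+0, END)): offset=22
After 6 (read(1)): returned '', offset=22
After 7 (seek(-9, END)): offset=13
After 8 (read(5)): returned 'XV84S', offset=18
After 9 (read(4)): returned 'TSKT', offset=22
After 10 (read(8)): returned '', offset=22
After 11 (read(1)): returned '', offset=22
After 12 (seek(+3, CUR)): offset=22

Answer: AWYNF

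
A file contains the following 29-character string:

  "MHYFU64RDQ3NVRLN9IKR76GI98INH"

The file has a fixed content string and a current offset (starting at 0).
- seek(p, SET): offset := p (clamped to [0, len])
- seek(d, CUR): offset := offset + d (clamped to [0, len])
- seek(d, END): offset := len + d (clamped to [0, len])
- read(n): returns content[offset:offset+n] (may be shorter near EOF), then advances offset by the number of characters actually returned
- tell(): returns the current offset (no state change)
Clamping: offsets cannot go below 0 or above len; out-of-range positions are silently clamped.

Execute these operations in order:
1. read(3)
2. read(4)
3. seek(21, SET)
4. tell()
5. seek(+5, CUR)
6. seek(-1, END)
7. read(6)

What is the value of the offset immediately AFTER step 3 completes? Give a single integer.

Answer: 21

Derivation:
After 1 (read(3)): returned 'MHY', offset=3
After 2 (read(4)): returned 'FU64', offset=7
After 3 (seek(21, SET)): offset=21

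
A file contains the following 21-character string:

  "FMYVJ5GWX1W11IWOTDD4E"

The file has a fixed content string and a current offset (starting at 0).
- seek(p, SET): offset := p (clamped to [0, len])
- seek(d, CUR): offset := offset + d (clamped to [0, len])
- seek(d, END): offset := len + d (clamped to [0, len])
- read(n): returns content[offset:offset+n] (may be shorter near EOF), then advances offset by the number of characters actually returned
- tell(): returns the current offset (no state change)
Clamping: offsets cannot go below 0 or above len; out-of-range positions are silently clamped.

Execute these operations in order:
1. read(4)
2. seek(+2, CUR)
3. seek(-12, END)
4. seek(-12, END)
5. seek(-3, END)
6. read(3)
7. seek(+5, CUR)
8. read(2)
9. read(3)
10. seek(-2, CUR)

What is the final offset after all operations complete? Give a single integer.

Answer: 19

Derivation:
After 1 (read(4)): returned 'FMYV', offset=4
After 2 (seek(+2, CUR)): offset=6
After 3 (seek(-12, END)): offset=9
After 4 (seek(-12, END)): offset=9
After 5 (seek(-3, END)): offset=18
After 6 (read(3)): returned 'D4E', offset=21
After 7 (seek(+5, CUR)): offset=21
After 8 (read(2)): returned '', offset=21
After 9 (read(3)): returned '', offset=21
After 10 (seek(-2, CUR)): offset=19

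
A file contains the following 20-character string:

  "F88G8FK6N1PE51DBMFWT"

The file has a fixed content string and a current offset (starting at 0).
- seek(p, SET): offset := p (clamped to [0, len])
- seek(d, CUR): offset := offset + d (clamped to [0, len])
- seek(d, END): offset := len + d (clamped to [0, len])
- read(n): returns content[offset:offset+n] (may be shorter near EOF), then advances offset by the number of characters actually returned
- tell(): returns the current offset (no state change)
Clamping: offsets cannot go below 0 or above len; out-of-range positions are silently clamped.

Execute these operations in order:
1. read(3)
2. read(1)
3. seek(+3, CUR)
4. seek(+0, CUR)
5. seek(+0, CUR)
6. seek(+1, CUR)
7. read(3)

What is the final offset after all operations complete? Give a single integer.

Answer: 11

Derivation:
After 1 (read(3)): returned 'F88', offset=3
After 2 (read(1)): returned 'G', offset=4
After 3 (seek(+3, CUR)): offset=7
After 4 (seek(+0, CUR)): offset=7
After 5 (seek(+0, CUR)): offset=7
After 6 (seek(+1, CUR)): offset=8
After 7 (read(3)): returned 'N1P', offset=11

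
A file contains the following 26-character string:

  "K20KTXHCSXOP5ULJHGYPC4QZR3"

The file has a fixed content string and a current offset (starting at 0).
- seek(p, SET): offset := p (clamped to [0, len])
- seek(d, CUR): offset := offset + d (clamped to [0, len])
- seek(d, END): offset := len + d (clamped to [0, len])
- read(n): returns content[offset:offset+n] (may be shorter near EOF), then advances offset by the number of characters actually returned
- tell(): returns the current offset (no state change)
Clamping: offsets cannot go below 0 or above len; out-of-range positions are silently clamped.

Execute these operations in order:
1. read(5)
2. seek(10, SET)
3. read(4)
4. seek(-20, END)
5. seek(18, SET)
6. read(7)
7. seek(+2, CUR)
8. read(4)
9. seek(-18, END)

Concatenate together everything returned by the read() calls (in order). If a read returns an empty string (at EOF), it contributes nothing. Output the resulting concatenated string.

Answer: K20KTOP5UYPC4QZR

Derivation:
After 1 (read(5)): returned 'K20KT', offset=5
After 2 (seek(10, SET)): offset=10
After 3 (read(4)): returned 'OP5U', offset=14
After 4 (seek(-20, END)): offset=6
After 5 (seek(18, SET)): offset=18
After 6 (read(7)): returned 'YPC4QZR', offset=25
After 7 (seek(+2, CUR)): offset=26
After 8 (read(4)): returned '', offset=26
After 9 (seek(-18, END)): offset=8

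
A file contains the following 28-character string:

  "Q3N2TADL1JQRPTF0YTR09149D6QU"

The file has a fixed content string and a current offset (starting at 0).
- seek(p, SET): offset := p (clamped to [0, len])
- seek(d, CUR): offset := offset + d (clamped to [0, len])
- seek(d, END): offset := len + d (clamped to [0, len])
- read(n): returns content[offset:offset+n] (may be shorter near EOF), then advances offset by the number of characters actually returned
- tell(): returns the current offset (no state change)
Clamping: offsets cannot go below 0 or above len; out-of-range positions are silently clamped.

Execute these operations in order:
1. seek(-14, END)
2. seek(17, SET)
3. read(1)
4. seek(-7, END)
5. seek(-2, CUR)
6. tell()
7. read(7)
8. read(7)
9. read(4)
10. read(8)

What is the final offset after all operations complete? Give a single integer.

Answer: 28

Derivation:
After 1 (seek(-14, END)): offset=14
After 2 (seek(17, SET)): offset=17
After 3 (read(1)): returned 'T', offset=18
After 4 (seek(-7, END)): offset=21
After 5 (seek(-2, CUR)): offset=19
After 6 (tell()): offset=19
After 7 (read(7)): returned '09149D6', offset=26
After 8 (read(7)): returned 'QU', offset=28
After 9 (read(4)): returned '', offset=28
After 10 (read(8)): returned '', offset=28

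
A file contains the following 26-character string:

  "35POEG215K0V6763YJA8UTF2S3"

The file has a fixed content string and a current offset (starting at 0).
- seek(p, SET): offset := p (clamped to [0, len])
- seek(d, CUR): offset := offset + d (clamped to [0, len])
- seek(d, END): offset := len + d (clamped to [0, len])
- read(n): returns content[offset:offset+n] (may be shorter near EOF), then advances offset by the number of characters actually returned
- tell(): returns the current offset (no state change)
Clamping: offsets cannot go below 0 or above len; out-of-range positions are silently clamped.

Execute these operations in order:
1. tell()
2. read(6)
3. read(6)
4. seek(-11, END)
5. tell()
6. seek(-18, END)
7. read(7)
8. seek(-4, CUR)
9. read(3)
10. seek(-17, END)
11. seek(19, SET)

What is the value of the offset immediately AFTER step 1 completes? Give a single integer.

After 1 (tell()): offset=0

Answer: 0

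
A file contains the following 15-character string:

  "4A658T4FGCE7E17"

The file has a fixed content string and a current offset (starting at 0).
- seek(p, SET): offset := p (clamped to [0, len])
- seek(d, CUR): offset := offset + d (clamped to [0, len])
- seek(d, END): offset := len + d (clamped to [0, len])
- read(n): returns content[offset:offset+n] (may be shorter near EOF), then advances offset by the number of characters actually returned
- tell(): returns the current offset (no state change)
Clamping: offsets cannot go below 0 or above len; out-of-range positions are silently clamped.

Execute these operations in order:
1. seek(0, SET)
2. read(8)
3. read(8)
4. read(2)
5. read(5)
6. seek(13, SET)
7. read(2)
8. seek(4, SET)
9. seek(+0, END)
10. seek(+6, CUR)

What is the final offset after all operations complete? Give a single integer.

Answer: 15

Derivation:
After 1 (seek(0, SET)): offset=0
After 2 (read(8)): returned '4A658T4F', offset=8
After 3 (read(8)): returned 'GCE7E17', offset=15
After 4 (read(2)): returned '', offset=15
After 5 (read(5)): returned '', offset=15
After 6 (seek(13, SET)): offset=13
After 7 (read(2)): returned '17', offset=15
After 8 (seek(4, SET)): offset=4
After 9 (seek(+0, END)): offset=15
After 10 (seek(+6, CUR)): offset=15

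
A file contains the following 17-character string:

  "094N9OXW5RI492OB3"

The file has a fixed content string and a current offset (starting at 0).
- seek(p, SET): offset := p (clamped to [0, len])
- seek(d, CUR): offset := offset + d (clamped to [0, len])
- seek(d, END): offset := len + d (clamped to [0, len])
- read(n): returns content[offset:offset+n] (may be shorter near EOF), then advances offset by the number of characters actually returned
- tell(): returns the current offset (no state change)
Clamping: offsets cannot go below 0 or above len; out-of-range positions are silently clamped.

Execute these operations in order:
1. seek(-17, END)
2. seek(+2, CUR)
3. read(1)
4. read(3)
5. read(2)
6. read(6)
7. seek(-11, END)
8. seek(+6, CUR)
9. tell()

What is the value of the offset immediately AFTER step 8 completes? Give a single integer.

Answer: 12

Derivation:
After 1 (seek(-17, END)): offset=0
After 2 (seek(+2, CUR)): offset=2
After 3 (read(1)): returned '4', offset=3
After 4 (read(3)): returned 'N9O', offset=6
After 5 (read(2)): returned 'XW', offset=8
After 6 (read(6)): returned '5RI492', offset=14
After 7 (seek(-11, END)): offset=6
After 8 (seek(+6, CUR)): offset=12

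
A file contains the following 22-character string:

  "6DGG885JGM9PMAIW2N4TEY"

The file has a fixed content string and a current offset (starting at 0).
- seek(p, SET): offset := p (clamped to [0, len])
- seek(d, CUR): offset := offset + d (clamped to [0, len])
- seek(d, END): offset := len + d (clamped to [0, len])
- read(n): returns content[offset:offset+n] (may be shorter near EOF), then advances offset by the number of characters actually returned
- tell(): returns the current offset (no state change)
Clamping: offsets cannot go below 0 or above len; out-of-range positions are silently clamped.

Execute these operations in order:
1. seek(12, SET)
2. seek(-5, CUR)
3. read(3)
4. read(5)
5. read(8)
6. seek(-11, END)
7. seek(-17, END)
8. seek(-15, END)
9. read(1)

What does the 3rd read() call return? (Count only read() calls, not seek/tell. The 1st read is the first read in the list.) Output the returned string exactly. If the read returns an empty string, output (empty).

Answer: W2N4TEY

Derivation:
After 1 (seek(12, SET)): offset=12
After 2 (seek(-5, CUR)): offset=7
After 3 (read(3)): returned 'JGM', offset=10
After 4 (read(5)): returned '9PMAI', offset=15
After 5 (read(8)): returned 'W2N4TEY', offset=22
After 6 (seek(-11, END)): offset=11
After 7 (seek(-17, END)): offset=5
After 8 (seek(-15, END)): offset=7
After 9 (read(1)): returned 'J', offset=8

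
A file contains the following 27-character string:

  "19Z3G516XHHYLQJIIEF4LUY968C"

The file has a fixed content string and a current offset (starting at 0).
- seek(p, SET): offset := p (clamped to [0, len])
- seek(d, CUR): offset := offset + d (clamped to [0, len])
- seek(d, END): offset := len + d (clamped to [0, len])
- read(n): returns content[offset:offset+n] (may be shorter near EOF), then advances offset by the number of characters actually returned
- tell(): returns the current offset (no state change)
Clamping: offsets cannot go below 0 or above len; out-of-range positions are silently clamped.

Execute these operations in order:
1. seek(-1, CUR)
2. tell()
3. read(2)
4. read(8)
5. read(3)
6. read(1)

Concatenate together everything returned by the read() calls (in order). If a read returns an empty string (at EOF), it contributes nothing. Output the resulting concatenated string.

After 1 (seek(-1, CUR)): offset=0
After 2 (tell()): offset=0
After 3 (read(2)): returned '19', offset=2
After 4 (read(8)): returned 'Z3G516XH', offset=10
After 5 (read(3)): returned 'HYL', offset=13
After 6 (read(1)): returned 'Q', offset=14

Answer: 19Z3G516XHHYLQ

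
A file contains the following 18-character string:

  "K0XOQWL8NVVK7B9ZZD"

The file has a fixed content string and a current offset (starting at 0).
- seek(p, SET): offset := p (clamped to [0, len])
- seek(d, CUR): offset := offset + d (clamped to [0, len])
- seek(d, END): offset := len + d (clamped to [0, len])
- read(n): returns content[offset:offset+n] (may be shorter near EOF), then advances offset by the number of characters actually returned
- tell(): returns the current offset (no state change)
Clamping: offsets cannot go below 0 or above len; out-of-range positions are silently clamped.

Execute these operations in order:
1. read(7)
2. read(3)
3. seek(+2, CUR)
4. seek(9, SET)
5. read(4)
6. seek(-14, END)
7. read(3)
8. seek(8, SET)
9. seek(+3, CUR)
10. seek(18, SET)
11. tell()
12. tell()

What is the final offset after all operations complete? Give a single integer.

After 1 (read(7)): returned 'K0XOQWL', offset=7
After 2 (read(3)): returned '8NV', offset=10
After 3 (seek(+2, CUR)): offset=12
After 4 (seek(9, SET)): offset=9
After 5 (read(4)): returned 'VVK7', offset=13
After 6 (seek(-14, END)): offset=4
After 7 (read(3)): returned 'QWL', offset=7
After 8 (seek(8, SET)): offset=8
After 9 (seek(+3, CUR)): offset=11
After 10 (seek(18, SET)): offset=18
After 11 (tell()): offset=18
After 12 (tell()): offset=18

Answer: 18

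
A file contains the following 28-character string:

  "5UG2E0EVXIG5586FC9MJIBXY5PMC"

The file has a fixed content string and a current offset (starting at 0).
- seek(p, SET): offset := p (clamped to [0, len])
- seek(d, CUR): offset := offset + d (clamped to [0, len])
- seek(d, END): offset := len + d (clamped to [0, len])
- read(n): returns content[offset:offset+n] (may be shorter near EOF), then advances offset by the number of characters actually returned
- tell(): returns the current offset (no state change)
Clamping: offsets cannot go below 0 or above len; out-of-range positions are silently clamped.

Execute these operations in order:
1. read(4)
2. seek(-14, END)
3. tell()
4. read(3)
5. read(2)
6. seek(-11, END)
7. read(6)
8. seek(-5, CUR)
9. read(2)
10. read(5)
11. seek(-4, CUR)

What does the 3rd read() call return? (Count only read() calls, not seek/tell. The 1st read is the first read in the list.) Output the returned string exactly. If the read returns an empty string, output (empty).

After 1 (read(4)): returned '5UG2', offset=4
After 2 (seek(-14, END)): offset=14
After 3 (tell()): offset=14
After 4 (read(3)): returned '6FC', offset=17
After 5 (read(2)): returned '9M', offset=19
After 6 (seek(-11, END)): offset=17
After 7 (read(6)): returned '9MJIBX', offset=23
After 8 (seek(-5, CUR)): offset=18
After 9 (read(2)): returned 'MJ', offset=20
After 10 (read(5)): returned 'IBXY5', offset=25
After 11 (seek(-4, CUR)): offset=21

Answer: 9M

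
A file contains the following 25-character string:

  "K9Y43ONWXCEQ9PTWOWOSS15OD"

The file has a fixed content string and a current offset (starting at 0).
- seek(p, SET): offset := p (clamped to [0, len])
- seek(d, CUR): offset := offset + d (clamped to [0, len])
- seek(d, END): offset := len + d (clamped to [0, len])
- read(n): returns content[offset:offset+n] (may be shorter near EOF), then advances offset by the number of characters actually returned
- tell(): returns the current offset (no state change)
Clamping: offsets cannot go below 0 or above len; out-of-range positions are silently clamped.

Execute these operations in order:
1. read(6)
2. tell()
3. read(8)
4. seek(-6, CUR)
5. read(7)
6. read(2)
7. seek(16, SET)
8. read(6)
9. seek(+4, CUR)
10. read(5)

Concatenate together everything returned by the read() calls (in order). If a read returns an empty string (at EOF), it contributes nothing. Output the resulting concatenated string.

Answer: K9Y43ONWXCEQ9PXCEQ9PTWOOWOSS1

Derivation:
After 1 (read(6)): returned 'K9Y43O', offset=6
After 2 (tell()): offset=6
After 3 (read(8)): returned 'NWXCEQ9P', offset=14
After 4 (seek(-6, CUR)): offset=8
After 5 (read(7)): returned 'XCEQ9PT', offset=15
After 6 (read(2)): returned 'WO', offset=17
After 7 (seek(16, SET)): offset=16
After 8 (read(6)): returned 'OWOSS1', offset=22
After 9 (seek(+4, CUR)): offset=25
After 10 (read(5)): returned '', offset=25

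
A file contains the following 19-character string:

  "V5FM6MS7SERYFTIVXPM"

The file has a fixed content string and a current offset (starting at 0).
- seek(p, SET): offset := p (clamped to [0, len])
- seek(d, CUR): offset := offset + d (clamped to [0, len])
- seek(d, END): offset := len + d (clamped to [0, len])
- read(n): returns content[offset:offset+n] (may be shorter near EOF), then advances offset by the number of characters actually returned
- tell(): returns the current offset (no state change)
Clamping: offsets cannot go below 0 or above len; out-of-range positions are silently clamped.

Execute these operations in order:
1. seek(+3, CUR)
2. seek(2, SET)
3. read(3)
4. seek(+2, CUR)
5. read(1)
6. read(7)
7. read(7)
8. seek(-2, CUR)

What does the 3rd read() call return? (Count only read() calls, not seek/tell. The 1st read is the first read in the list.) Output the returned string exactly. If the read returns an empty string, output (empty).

After 1 (seek(+3, CUR)): offset=3
After 2 (seek(2, SET)): offset=2
After 3 (read(3)): returned 'FM6', offset=5
After 4 (seek(+2, CUR)): offset=7
After 5 (read(1)): returned '7', offset=8
After 6 (read(7)): returned 'SERYFTI', offset=15
After 7 (read(7)): returned 'VXPM', offset=19
After 8 (seek(-2, CUR)): offset=17

Answer: SERYFTI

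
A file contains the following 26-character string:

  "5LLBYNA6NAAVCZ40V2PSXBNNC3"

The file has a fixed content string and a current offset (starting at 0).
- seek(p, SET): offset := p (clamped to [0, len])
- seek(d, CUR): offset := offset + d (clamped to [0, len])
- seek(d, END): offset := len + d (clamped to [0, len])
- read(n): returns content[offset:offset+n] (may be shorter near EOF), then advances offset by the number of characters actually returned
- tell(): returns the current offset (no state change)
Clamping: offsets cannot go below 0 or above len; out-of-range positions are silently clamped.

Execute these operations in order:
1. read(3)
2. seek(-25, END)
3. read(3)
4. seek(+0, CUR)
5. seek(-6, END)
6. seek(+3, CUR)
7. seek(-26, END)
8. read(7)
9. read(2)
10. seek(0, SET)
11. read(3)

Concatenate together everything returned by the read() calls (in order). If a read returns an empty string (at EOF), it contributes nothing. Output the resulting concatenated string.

Answer: 5LLLLB5LLBYNA6N5LL

Derivation:
After 1 (read(3)): returned '5LL', offset=3
After 2 (seek(-25, END)): offset=1
After 3 (read(3)): returned 'LLB', offset=4
After 4 (seek(+0, CUR)): offset=4
After 5 (seek(-6, END)): offset=20
After 6 (seek(+3, CUR)): offset=23
After 7 (seek(-26, END)): offset=0
After 8 (read(7)): returned '5LLBYNA', offset=7
After 9 (read(2)): returned '6N', offset=9
After 10 (seek(0, SET)): offset=0
After 11 (read(3)): returned '5LL', offset=3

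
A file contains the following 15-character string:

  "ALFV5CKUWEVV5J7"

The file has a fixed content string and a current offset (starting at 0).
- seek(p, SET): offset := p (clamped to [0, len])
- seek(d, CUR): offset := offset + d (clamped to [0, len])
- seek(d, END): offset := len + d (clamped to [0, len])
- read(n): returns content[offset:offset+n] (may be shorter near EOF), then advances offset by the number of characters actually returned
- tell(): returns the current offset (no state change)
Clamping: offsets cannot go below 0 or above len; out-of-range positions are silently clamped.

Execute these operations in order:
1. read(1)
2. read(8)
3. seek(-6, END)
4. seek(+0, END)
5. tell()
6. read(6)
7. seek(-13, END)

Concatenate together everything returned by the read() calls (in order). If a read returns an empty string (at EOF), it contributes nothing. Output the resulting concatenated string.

Answer: ALFV5CKUW

Derivation:
After 1 (read(1)): returned 'A', offset=1
After 2 (read(8)): returned 'LFV5CKUW', offset=9
After 3 (seek(-6, END)): offset=9
After 4 (seek(+0, END)): offset=15
After 5 (tell()): offset=15
After 6 (read(6)): returned '', offset=15
After 7 (seek(-13, END)): offset=2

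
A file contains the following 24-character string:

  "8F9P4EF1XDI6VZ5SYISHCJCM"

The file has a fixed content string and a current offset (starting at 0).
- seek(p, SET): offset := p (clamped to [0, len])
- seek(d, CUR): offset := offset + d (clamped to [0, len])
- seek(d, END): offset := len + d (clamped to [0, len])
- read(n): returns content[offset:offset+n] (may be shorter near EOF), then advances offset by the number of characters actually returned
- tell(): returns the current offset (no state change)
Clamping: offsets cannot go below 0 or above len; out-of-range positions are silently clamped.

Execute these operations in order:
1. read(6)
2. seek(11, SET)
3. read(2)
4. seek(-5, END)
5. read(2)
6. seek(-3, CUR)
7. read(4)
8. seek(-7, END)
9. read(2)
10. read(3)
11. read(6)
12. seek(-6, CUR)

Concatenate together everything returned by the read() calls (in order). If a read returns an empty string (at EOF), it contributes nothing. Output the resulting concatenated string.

After 1 (read(6)): returned '8F9P4E', offset=6
After 2 (seek(11, SET)): offset=11
After 3 (read(2)): returned '6V', offset=13
After 4 (seek(-5, END)): offset=19
After 5 (read(2)): returned 'HC', offset=21
After 6 (seek(-3, CUR)): offset=18
After 7 (read(4)): returned 'SHCJ', offset=22
After 8 (seek(-7, END)): offset=17
After 9 (read(2)): returned 'IS', offset=19
After 10 (read(3)): returned 'HCJ', offset=22
After 11 (read(6)): returned 'CM', offset=24
After 12 (seek(-6, CUR)): offset=18

Answer: 8F9P4E6VHCSHCJISHCJCM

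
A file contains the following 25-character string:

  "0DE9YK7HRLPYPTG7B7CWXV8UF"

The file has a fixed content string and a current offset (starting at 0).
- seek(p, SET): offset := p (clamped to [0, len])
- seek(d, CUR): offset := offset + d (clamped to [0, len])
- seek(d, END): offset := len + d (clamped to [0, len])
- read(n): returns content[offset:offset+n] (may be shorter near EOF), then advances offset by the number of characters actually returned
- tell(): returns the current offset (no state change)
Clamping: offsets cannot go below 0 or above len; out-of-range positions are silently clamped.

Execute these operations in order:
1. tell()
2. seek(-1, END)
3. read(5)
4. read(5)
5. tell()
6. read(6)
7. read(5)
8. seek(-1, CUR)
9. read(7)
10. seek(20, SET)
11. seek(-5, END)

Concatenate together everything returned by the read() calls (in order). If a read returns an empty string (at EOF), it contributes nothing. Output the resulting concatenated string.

Answer: FF

Derivation:
After 1 (tell()): offset=0
After 2 (seek(-1, END)): offset=24
After 3 (read(5)): returned 'F', offset=25
After 4 (read(5)): returned '', offset=25
After 5 (tell()): offset=25
After 6 (read(6)): returned '', offset=25
After 7 (read(5)): returned '', offset=25
After 8 (seek(-1, CUR)): offset=24
After 9 (read(7)): returned 'F', offset=25
After 10 (seek(20, SET)): offset=20
After 11 (seek(-5, END)): offset=20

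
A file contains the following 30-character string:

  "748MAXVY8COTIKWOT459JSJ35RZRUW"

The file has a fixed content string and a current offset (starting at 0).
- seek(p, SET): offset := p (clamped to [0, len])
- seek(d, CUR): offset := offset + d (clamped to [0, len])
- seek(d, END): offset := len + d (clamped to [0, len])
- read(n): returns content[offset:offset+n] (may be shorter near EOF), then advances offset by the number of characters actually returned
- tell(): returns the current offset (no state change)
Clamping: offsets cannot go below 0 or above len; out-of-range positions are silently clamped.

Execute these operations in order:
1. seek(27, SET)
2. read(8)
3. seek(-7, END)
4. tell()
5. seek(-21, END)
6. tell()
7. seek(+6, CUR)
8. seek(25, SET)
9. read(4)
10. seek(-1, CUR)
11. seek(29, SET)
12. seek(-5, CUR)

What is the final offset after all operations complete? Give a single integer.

Answer: 24

Derivation:
After 1 (seek(27, SET)): offset=27
After 2 (read(8)): returned 'RUW', offset=30
After 3 (seek(-7, END)): offset=23
After 4 (tell()): offset=23
After 5 (seek(-21, END)): offset=9
After 6 (tell()): offset=9
After 7 (seek(+6, CUR)): offset=15
After 8 (seek(25, SET)): offset=25
After 9 (read(4)): returned 'RZRU', offset=29
After 10 (seek(-1, CUR)): offset=28
After 11 (seek(29, SET)): offset=29
After 12 (seek(-5, CUR)): offset=24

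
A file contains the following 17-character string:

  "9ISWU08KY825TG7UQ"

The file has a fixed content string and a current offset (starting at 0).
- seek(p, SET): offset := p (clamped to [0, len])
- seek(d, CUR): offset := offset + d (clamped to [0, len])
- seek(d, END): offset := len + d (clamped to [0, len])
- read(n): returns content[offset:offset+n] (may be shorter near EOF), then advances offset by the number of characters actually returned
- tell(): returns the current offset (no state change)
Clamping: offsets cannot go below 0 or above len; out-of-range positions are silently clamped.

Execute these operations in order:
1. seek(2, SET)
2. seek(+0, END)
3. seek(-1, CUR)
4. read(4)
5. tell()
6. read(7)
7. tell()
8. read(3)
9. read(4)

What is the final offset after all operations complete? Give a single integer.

After 1 (seek(2, SET)): offset=2
After 2 (seek(+0, END)): offset=17
After 3 (seek(-1, CUR)): offset=16
After 4 (read(4)): returned 'Q', offset=17
After 5 (tell()): offset=17
After 6 (read(7)): returned '', offset=17
After 7 (tell()): offset=17
After 8 (read(3)): returned '', offset=17
After 9 (read(4)): returned '', offset=17

Answer: 17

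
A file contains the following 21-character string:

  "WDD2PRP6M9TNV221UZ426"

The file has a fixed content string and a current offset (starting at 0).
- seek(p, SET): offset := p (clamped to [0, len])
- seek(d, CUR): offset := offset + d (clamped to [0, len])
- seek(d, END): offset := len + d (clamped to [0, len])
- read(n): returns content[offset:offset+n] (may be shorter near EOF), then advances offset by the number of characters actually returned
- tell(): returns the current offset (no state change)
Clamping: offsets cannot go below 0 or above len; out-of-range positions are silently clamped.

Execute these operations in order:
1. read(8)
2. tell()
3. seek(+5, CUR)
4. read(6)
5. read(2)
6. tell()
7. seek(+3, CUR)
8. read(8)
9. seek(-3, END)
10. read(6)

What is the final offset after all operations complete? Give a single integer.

Answer: 21

Derivation:
After 1 (read(8)): returned 'WDD2PRP6', offset=8
After 2 (tell()): offset=8
After 3 (seek(+5, CUR)): offset=13
After 4 (read(6)): returned '221UZ4', offset=19
After 5 (read(2)): returned '26', offset=21
After 6 (tell()): offset=21
After 7 (seek(+3, CUR)): offset=21
After 8 (read(8)): returned '', offset=21
After 9 (seek(-3, END)): offset=18
After 10 (read(6)): returned '426', offset=21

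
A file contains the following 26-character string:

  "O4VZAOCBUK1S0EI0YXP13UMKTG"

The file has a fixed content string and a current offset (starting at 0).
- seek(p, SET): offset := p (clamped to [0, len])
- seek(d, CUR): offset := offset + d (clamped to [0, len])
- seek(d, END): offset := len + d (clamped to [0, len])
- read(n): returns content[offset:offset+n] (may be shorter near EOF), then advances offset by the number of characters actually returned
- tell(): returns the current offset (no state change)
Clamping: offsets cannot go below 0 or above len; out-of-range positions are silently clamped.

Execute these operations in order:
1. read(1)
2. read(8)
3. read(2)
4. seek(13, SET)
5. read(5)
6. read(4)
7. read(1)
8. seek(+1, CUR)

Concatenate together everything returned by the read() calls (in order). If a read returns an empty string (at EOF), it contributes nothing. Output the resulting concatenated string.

Answer: O4VZAOCBUK1EI0YXP13UM

Derivation:
After 1 (read(1)): returned 'O', offset=1
After 2 (read(8)): returned '4VZAOCBU', offset=9
After 3 (read(2)): returned 'K1', offset=11
After 4 (seek(13, SET)): offset=13
After 5 (read(5)): returned 'EI0YX', offset=18
After 6 (read(4)): returned 'P13U', offset=22
After 7 (read(1)): returned 'M', offset=23
After 8 (seek(+1, CUR)): offset=24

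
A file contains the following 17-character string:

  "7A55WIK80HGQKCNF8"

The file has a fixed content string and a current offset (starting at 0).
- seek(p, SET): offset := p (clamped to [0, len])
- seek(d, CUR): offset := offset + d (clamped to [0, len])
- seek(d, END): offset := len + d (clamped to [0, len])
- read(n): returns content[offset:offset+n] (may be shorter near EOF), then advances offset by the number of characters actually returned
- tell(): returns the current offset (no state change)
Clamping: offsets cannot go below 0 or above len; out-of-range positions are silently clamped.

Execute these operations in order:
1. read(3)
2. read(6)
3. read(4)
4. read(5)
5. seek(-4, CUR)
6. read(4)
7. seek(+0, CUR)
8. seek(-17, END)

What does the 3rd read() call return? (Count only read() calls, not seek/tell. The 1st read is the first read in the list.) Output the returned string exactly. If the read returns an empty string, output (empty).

After 1 (read(3)): returned '7A5', offset=3
After 2 (read(6)): returned '5WIK80', offset=9
After 3 (read(4)): returned 'HGQK', offset=13
After 4 (read(5)): returned 'CNF8', offset=17
After 5 (seek(-4, CUR)): offset=13
After 6 (read(4)): returned 'CNF8', offset=17
After 7 (seek(+0, CUR)): offset=17
After 8 (seek(-17, END)): offset=0

Answer: HGQK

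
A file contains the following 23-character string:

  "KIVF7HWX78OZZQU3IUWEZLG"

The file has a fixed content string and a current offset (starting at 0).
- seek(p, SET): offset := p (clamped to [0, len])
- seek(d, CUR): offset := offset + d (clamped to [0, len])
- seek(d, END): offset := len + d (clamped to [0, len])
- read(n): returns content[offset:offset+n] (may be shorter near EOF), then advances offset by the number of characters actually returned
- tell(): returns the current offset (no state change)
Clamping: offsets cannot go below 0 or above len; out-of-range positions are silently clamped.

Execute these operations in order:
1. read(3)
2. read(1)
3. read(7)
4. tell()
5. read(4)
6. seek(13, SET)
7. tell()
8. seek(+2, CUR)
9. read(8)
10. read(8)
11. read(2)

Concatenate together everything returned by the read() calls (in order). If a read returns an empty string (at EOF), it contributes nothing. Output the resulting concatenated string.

Answer: KIVF7HWX78OZZQU3IUWEZLG

Derivation:
After 1 (read(3)): returned 'KIV', offset=3
After 2 (read(1)): returned 'F', offset=4
After 3 (read(7)): returned '7HWX78O', offset=11
After 4 (tell()): offset=11
After 5 (read(4)): returned 'ZZQU', offset=15
After 6 (seek(13, SET)): offset=13
After 7 (tell()): offset=13
After 8 (seek(+2, CUR)): offset=15
After 9 (read(8)): returned '3IUWEZLG', offset=23
After 10 (read(8)): returned '', offset=23
After 11 (read(2)): returned '', offset=23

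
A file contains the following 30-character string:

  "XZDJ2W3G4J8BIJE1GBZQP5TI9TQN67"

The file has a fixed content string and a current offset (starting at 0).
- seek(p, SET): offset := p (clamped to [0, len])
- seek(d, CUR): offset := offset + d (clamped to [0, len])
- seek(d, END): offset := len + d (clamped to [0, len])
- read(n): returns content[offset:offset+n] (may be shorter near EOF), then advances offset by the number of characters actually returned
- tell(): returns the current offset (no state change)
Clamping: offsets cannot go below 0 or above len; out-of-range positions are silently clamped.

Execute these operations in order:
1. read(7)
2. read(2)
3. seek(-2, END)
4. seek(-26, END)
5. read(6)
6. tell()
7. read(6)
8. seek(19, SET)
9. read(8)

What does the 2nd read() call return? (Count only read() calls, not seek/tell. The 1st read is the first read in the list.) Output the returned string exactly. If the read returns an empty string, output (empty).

After 1 (read(7)): returned 'XZDJ2W3', offset=7
After 2 (read(2)): returned 'G4', offset=9
After 3 (seek(-2, END)): offset=28
After 4 (seek(-26, END)): offset=4
After 5 (read(6)): returned '2W3G4J', offset=10
After 6 (tell()): offset=10
After 7 (read(6)): returned '8BIJE1', offset=16
After 8 (seek(19, SET)): offset=19
After 9 (read(8)): returned 'QP5TI9TQ', offset=27

Answer: G4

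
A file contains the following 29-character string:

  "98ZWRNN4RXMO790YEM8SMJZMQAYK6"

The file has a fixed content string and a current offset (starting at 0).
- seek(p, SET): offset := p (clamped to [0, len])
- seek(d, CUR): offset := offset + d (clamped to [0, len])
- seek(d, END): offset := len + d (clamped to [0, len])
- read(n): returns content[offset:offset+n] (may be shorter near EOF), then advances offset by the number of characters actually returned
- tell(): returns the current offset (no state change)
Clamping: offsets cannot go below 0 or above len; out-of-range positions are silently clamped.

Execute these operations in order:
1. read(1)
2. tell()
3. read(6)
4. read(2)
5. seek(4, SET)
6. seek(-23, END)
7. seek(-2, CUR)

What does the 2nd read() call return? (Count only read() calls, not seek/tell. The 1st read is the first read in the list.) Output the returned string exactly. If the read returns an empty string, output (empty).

After 1 (read(1)): returned '9', offset=1
After 2 (tell()): offset=1
After 3 (read(6)): returned '8ZWRNN', offset=7
After 4 (read(2)): returned '4R', offset=9
After 5 (seek(4, SET)): offset=4
After 6 (seek(-23, END)): offset=6
After 7 (seek(-2, CUR)): offset=4

Answer: 8ZWRNN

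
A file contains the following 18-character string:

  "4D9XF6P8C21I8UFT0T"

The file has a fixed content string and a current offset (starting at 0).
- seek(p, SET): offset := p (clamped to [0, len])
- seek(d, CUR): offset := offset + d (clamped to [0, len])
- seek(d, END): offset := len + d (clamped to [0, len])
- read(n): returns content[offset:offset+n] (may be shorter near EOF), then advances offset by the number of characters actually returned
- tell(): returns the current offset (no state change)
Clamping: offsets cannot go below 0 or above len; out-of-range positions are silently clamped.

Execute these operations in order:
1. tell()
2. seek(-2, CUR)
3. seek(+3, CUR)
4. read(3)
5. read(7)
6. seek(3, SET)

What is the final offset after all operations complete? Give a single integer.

After 1 (tell()): offset=0
After 2 (seek(-2, CUR)): offset=0
After 3 (seek(+3, CUR)): offset=3
After 4 (read(3)): returned 'XF6', offset=6
After 5 (read(7)): returned 'P8C21I8', offset=13
After 6 (seek(3, SET)): offset=3

Answer: 3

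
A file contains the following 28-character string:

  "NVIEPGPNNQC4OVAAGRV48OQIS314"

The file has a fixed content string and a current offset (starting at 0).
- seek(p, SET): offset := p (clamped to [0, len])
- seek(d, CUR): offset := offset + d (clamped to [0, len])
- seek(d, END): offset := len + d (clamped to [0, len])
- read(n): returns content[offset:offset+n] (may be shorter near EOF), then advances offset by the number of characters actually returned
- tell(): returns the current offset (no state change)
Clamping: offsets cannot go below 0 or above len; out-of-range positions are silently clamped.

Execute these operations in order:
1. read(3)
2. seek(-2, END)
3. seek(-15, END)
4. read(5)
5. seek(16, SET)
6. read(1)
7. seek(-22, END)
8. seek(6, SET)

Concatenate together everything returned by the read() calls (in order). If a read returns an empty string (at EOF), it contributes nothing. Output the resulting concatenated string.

After 1 (read(3)): returned 'NVI', offset=3
After 2 (seek(-2, END)): offset=26
After 3 (seek(-15, END)): offset=13
After 4 (read(5)): returned 'VAAGR', offset=18
After 5 (seek(16, SET)): offset=16
After 6 (read(1)): returned 'G', offset=17
After 7 (seek(-22, END)): offset=6
After 8 (seek(6, SET)): offset=6

Answer: NVIVAAGRG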